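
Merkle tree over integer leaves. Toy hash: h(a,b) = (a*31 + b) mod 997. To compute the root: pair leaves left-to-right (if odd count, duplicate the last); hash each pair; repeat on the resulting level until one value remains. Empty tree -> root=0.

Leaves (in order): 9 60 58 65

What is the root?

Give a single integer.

L0: [9, 60, 58, 65]
L1: h(9,60)=(9*31+60)%997=339 h(58,65)=(58*31+65)%997=866 -> [339, 866]
L2: h(339,866)=(339*31+866)%997=408 -> [408]

Answer: 408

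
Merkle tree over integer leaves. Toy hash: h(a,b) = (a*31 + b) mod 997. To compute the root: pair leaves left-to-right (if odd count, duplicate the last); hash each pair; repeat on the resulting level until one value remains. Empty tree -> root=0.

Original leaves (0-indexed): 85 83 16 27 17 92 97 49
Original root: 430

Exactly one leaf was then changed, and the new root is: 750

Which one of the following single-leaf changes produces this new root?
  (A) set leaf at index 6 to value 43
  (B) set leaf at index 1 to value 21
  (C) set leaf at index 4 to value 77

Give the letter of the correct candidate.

Original leaves: [85, 83, 16, 27, 17, 92, 97, 49]
Target new root: 750
Try each candidate change and compute the resulting root:
Candidate A: set leaf[6] = 43 -> leaves = [85, 83, 16, 27, 17, 92, 43, 49]
  L0: [85, 83, 16, 27, 17, 92, 43, 49]
  L1: h(85,83)=(85*31+83)%997=724 h(16,27)=(16*31+27)%997=523 h(17,92)=(17*31+92)%997=619 h(43,49)=(43*31+49)%997=385 -> [724, 523, 619, 385]
  L2: h(724,523)=(724*31+523)%997=36 h(619,385)=(619*31+385)%997=631 -> [36, 631]
  L3: h(36,631)=(36*31+631)%997=750 -> [750]
  root = 750 == target 750  ** MATCH **
Candidate B: set leaf[1] = 21 -> leaves = [85, 21, 16, 27, 17, 92, 97, 49]
  L0: [85, 21, 16, 27, 17, 92, 97, 49]
  L1: h(85,21)=(85*31+21)%997=662 h(16,27)=(16*31+27)%997=523 h(17,92)=(17*31+92)%997=619 h(97,49)=(97*31+49)%997=65 -> [662, 523, 619, 65]
  L2: h(662,523)=(662*31+523)%997=108 h(619,65)=(619*31+65)%997=311 -> [108, 311]
  L3: h(108,311)=(108*31+311)%997=668 -> [668]
  root = 668 != target 750
Candidate C: set leaf[4] = 77 -> leaves = [85, 83, 16, 27, 77, 92, 97, 49]
  L0: [85, 83, 16, 27, 77, 92, 97, 49]
  L1: h(85,83)=(85*31+83)%997=724 h(16,27)=(16*31+27)%997=523 h(77,92)=(77*31+92)%997=485 h(97,49)=(97*31+49)%997=65 -> [724, 523, 485, 65]
  L2: h(724,523)=(724*31+523)%997=36 h(485,65)=(485*31+65)%997=145 -> [36, 145]
  L3: h(36,145)=(36*31+145)%997=264 -> [264]
  root = 264 != target 750
Candidate A produces the target root.

Answer: A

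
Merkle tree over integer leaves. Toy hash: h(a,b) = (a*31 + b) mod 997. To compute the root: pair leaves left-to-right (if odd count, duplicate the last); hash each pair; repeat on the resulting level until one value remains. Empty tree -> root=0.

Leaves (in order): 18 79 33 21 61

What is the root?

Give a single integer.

L0: [18, 79, 33, 21, 61]
L1: h(18,79)=(18*31+79)%997=637 h(33,21)=(33*31+21)%997=47 h(61,61)=(61*31+61)%997=955 -> [637, 47, 955]
L2: h(637,47)=(637*31+47)%997=851 h(955,955)=(955*31+955)%997=650 -> [851, 650]
L3: h(851,650)=(851*31+650)%997=112 -> [112]

Answer: 112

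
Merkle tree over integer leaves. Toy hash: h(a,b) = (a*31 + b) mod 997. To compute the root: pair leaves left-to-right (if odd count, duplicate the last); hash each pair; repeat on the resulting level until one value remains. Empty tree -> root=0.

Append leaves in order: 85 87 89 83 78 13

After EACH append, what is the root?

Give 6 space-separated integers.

Answer: 85 728 491 485 192 106

Derivation:
After append 85 (leaves=[85]):
  L0: [85]
  root=85
After append 87 (leaves=[85, 87]):
  L0: [85, 87]
  L1: h(85,87)=(85*31+87)%997=728 -> [728]
  root=728
After append 89 (leaves=[85, 87, 89]):
  L0: [85, 87, 89]
  L1: h(85,87)=(85*31+87)%997=728 h(89,89)=(89*31+89)%997=854 -> [728, 854]
  L2: h(728,854)=(728*31+854)%997=491 -> [491]
  root=491
After append 83 (leaves=[85, 87, 89, 83]):
  L0: [85, 87, 89, 83]
  L1: h(85,87)=(85*31+87)%997=728 h(89,83)=(89*31+83)%997=848 -> [728, 848]
  L2: h(728,848)=(728*31+848)%997=485 -> [485]
  root=485
After append 78 (leaves=[85, 87, 89, 83, 78]):
  L0: [85, 87, 89, 83, 78]
  L1: h(85,87)=(85*31+87)%997=728 h(89,83)=(89*31+83)%997=848 h(78,78)=(78*31+78)%997=502 -> [728, 848, 502]
  L2: h(728,848)=(728*31+848)%997=485 h(502,502)=(502*31+502)%997=112 -> [485, 112]
  L3: h(485,112)=(485*31+112)%997=192 -> [192]
  root=192
After append 13 (leaves=[85, 87, 89, 83, 78, 13]):
  L0: [85, 87, 89, 83, 78, 13]
  L1: h(85,87)=(85*31+87)%997=728 h(89,83)=(89*31+83)%997=848 h(78,13)=(78*31+13)%997=437 -> [728, 848, 437]
  L2: h(728,848)=(728*31+848)%997=485 h(437,437)=(437*31+437)%997=26 -> [485, 26]
  L3: h(485,26)=(485*31+26)%997=106 -> [106]
  root=106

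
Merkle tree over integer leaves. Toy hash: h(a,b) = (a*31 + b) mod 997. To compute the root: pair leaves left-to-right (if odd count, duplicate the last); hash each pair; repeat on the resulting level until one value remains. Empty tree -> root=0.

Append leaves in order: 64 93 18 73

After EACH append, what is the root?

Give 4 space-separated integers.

After append 64 (leaves=[64]):
  L0: [64]
  root=64
After append 93 (leaves=[64, 93]):
  L0: [64, 93]
  L1: h(64,93)=(64*31+93)%997=83 -> [83]
  root=83
After append 18 (leaves=[64, 93, 18]):
  L0: [64, 93, 18]
  L1: h(64,93)=(64*31+93)%997=83 h(18,18)=(18*31+18)%997=576 -> [83, 576]
  L2: h(83,576)=(83*31+576)%997=158 -> [158]
  root=158
After append 73 (leaves=[64, 93, 18, 73]):
  L0: [64, 93, 18, 73]
  L1: h(64,93)=(64*31+93)%997=83 h(18,73)=(18*31+73)%997=631 -> [83, 631]
  L2: h(83,631)=(83*31+631)%997=213 -> [213]
  root=213

Answer: 64 83 158 213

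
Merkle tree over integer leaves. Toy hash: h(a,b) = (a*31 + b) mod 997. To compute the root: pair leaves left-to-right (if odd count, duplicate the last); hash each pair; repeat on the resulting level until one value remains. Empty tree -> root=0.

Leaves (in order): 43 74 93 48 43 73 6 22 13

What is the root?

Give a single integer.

L0: [43, 74, 93, 48, 43, 73, 6, 22, 13]
L1: h(43,74)=(43*31+74)%997=410 h(93,48)=(93*31+48)%997=937 h(43,73)=(43*31+73)%997=409 h(6,22)=(6*31+22)%997=208 h(13,13)=(13*31+13)%997=416 -> [410, 937, 409, 208, 416]
L2: h(410,937)=(410*31+937)%997=686 h(409,208)=(409*31+208)%997=923 h(416,416)=(416*31+416)%997=351 -> [686, 923, 351]
L3: h(686,923)=(686*31+923)%997=255 h(351,351)=(351*31+351)%997=265 -> [255, 265]
L4: h(255,265)=(255*31+265)%997=194 -> [194]

Answer: 194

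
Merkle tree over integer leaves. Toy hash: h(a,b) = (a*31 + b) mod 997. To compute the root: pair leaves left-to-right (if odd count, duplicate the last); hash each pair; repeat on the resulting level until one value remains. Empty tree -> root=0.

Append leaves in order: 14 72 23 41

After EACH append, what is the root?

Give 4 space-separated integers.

Answer: 14 506 470 488

Derivation:
After append 14 (leaves=[14]):
  L0: [14]
  root=14
After append 72 (leaves=[14, 72]):
  L0: [14, 72]
  L1: h(14,72)=(14*31+72)%997=506 -> [506]
  root=506
After append 23 (leaves=[14, 72, 23]):
  L0: [14, 72, 23]
  L1: h(14,72)=(14*31+72)%997=506 h(23,23)=(23*31+23)%997=736 -> [506, 736]
  L2: h(506,736)=(506*31+736)%997=470 -> [470]
  root=470
After append 41 (leaves=[14, 72, 23, 41]):
  L0: [14, 72, 23, 41]
  L1: h(14,72)=(14*31+72)%997=506 h(23,41)=(23*31+41)%997=754 -> [506, 754]
  L2: h(506,754)=(506*31+754)%997=488 -> [488]
  root=488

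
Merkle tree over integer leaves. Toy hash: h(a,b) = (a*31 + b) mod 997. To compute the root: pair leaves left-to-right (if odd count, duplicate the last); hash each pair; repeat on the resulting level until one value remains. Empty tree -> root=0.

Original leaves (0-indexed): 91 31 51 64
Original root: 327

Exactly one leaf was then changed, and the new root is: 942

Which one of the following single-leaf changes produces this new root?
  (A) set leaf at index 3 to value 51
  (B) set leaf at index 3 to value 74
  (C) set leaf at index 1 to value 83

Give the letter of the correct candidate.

Answer: C

Derivation:
Original leaves: [91, 31, 51, 64]
Target new root: 942
Try each candidate change and compute the resulting root:
Candidate A: set leaf[3] = 51 -> leaves = [91, 31, 51, 51]
  L0: [91, 31, 51, 51]
  L1: h(91,31)=(91*31+31)%997=858 h(51,51)=(51*31+51)%997=635 -> [858, 635]
  L2: h(858,635)=(858*31+635)%997=314 -> [314]
  root = 314 != target 942
Candidate B: set leaf[3] = 74 -> leaves = [91, 31, 51, 74]
  L0: [91, 31, 51, 74]
  L1: h(91,31)=(91*31+31)%997=858 h(51,74)=(51*31+74)%997=658 -> [858, 658]
  L2: h(858,658)=(858*31+658)%997=337 -> [337]
  root = 337 != target 942
Candidate C: set leaf[1] = 83 -> leaves = [91, 83, 51, 64]
  L0: [91, 83, 51, 64]
  L1: h(91,83)=(91*31+83)%997=910 h(51,64)=(51*31+64)%997=648 -> [910, 648]
  L2: h(910,648)=(910*31+648)%997=942 -> [942]
  root = 942 == target 942  ** MATCH **
Candidate C produces the target root.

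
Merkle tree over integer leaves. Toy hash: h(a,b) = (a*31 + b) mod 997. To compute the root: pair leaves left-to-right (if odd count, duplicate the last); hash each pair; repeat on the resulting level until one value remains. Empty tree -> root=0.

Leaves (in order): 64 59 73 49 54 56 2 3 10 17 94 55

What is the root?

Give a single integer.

L0: [64, 59, 73, 49, 54, 56, 2, 3, 10, 17, 94, 55]
L1: h(64,59)=(64*31+59)%997=49 h(73,49)=(73*31+49)%997=318 h(54,56)=(54*31+56)%997=733 h(2,3)=(2*31+3)%997=65 h(10,17)=(10*31+17)%997=327 h(94,55)=(94*31+55)%997=975 -> [49, 318, 733, 65, 327, 975]
L2: h(49,318)=(49*31+318)%997=840 h(733,65)=(733*31+65)%997=854 h(327,975)=(327*31+975)%997=145 -> [840, 854, 145]
L3: h(840,854)=(840*31+854)%997=972 h(145,145)=(145*31+145)%997=652 -> [972, 652]
L4: h(972,652)=(972*31+652)%997=874 -> [874]

Answer: 874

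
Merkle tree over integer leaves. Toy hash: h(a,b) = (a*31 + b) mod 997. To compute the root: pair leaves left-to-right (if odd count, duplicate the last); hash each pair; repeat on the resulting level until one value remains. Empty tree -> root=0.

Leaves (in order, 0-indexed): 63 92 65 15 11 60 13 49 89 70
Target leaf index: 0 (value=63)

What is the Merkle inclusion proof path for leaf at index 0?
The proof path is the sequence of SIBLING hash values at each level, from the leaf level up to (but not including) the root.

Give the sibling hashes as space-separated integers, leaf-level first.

L0 (leaves): [63, 92, 65, 15, 11, 60, 13, 49, 89, 70], target index=0
L1: h(63,92)=(63*31+92)%997=51 [pair 0] h(65,15)=(65*31+15)%997=36 [pair 1] h(11,60)=(11*31+60)%997=401 [pair 2] h(13,49)=(13*31+49)%997=452 [pair 3] h(89,70)=(89*31+70)%997=835 [pair 4] -> [51, 36, 401, 452, 835]
  Sibling for proof at L0: 92
L2: h(51,36)=(51*31+36)%997=620 [pair 0] h(401,452)=(401*31+452)%997=919 [pair 1] h(835,835)=(835*31+835)%997=798 [pair 2] -> [620, 919, 798]
  Sibling for proof at L1: 36
L3: h(620,919)=(620*31+919)%997=199 [pair 0] h(798,798)=(798*31+798)%997=611 [pair 1] -> [199, 611]
  Sibling for proof at L2: 919
L4: h(199,611)=(199*31+611)%997=798 [pair 0] -> [798]
  Sibling for proof at L3: 611
Root: 798
Proof path (sibling hashes from leaf to root): [92, 36, 919, 611]

Answer: 92 36 919 611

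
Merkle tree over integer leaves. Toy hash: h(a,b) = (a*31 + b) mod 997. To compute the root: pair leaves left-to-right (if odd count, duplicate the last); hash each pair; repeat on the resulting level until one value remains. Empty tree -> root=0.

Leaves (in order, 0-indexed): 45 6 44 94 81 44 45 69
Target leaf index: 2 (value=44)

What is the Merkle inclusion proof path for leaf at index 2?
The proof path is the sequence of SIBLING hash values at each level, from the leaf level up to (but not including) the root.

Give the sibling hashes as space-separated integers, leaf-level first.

L0 (leaves): [45, 6, 44, 94, 81, 44, 45, 69], target index=2
L1: h(45,6)=(45*31+6)%997=404 [pair 0] h(44,94)=(44*31+94)%997=461 [pair 1] h(81,44)=(81*31+44)%997=561 [pair 2] h(45,69)=(45*31+69)%997=467 [pair 3] -> [404, 461, 561, 467]
  Sibling for proof at L0: 94
L2: h(404,461)=(404*31+461)%997=24 [pair 0] h(561,467)=(561*31+467)%997=909 [pair 1] -> [24, 909]
  Sibling for proof at L1: 404
L3: h(24,909)=(24*31+909)%997=656 [pair 0] -> [656]
  Sibling for proof at L2: 909
Root: 656
Proof path (sibling hashes from leaf to root): [94, 404, 909]

Answer: 94 404 909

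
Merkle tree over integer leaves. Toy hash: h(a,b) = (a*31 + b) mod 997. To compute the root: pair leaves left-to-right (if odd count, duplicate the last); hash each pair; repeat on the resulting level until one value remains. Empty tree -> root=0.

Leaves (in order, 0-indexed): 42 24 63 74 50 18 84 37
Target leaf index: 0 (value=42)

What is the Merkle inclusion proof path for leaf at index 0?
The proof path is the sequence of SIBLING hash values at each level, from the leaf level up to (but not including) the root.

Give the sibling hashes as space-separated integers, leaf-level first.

L0 (leaves): [42, 24, 63, 74, 50, 18, 84, 37], target index=0
L1: h(42,24)=(42*31+24)%997=329 [pair 0] h(63,74)=(63*31+74)%997=33 [pair 1] h(50,18)=(50*31+18)%997=571 [pair 2] h(84,37)=(84*31+37)%997=647 [pair 3] -> [329, 33, 571, 647]
  Sibling for proof at L0: 24
L2: h(329,33)=(329*31+33)%997=262 [pair 0] h(571,647)=(571*31+647)%997=402 [pair 1] -> [262, 402]
  Sibling for proof at L1: 33
L3: h(262,402)=(262*31+402)%997=548 [pair 0] -> [548]
  Sibling for proof at L2: 402
Root: 548
Proof path (sibling hashes from leaf to root): [24, 33, 402]

Answer: 24 33 402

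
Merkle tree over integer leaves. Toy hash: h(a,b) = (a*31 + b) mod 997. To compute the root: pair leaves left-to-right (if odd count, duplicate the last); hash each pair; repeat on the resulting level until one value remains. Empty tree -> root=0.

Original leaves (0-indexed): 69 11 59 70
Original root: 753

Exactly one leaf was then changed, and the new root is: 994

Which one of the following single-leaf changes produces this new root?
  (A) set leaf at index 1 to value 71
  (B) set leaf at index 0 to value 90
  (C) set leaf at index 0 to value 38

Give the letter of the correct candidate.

Answer: B

Derivation:
Original leaves: [69, 11, 59, 70]
Target new root: 994
Try each candidate change and compute the resulting root:
Candidate A: set leaf[1] = 71 -> leaves = [69, 71, 59, 70]
  L0: [69, 71, 59, 70]
  L1: h(69,71)=(69*31+71)%997=216 h(59,70)=(59*31+70)%997=902 -> [216, 902]
  L2: h(216,902)=(216*31+902)%997=619 -> [619]
  root = 619 != target 994
Candidate B: set leaf[0] = 90 -> leaves = [90, 11, 59, 70]
  L0: [90, 11, 59, 70]
  L1: h(90,11)=(90*31+11)%997=807 h(59,70)=(59*31+70)%997=902 -> [807, 902]
  L2: h(807,902)=(807*31+902)%997=994 -> [994]
  root = 994 == target 994  ** MATCH **
Candidate C: set leaf[0] = 38 -> leaves = [38, 11, 59, 70]
  L0: [38, 11, 59, 70]
  L1: h(38,11)=(38*31+11)%997=192 h(59,70)=(59*31+70)%997=902 -> [192, 902]
  L2: h(192,902)=(192*31+902)%997=872 -> [872]
  root = 872 != target 994
Candidate B produces the target root.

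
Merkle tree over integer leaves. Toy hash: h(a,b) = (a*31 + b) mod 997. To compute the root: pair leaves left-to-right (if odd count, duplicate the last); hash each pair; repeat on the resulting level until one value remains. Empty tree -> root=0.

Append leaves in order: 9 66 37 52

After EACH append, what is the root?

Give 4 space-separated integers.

Answer: 9 345 912 927

Derivation:
After append 9 (leaves=[9]):
  L0: [9]
  root=9
After append 66 (leaves=[9, 66]):
  L0: [9, 66]
  L1: h(9,66)=(9*31+66)%997=345 -> [345]
  root=345
After append 37 (leaves=[9, 66, 37]):
  L0: [9, 66, 37]
  L1: h(9,66)=(9*31+66)%997=345 h(37,37)=(37*31+37)%997=187 -> [345, 187]
  L2: h(345,187)=(345*31+187)%997=912 -> [912]
  root=912
After append 52 (leaves=[9, 66, 37, 52]):
  L0: [9, 66, 37, 52]
  L1: h(9,66)=(9*31+66)%997=345 h(37,52)=(37*31+52)%997=202 -> [345, 202]
  L2: h(345,202)=(345*31+202)%997=927 -> [927]
  root=927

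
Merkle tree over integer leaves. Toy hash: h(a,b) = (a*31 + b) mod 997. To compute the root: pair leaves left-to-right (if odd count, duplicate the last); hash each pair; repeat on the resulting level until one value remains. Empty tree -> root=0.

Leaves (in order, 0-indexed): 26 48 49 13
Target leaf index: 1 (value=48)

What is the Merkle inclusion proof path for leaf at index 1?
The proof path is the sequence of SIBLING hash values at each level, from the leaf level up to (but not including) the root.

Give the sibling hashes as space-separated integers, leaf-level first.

Answer: 26 535

Derivation:
L0 (leaves): [26, 48, 49, 13], target index=1
L1: h(26,48)=(26*31+48)%997=854 [pair 0] h(49,13)=(49*31+13)%997=535 [pair 1] -> [854, 535]
  Sibling for proof at L0: 26
L2: h(854,535)=(854*31+535)%997=90 [pair 0] -> [90]
  Sibling for proof at L1: 535
Root: 90
Proof path (sibling hashes from leaf to root): [26, 535]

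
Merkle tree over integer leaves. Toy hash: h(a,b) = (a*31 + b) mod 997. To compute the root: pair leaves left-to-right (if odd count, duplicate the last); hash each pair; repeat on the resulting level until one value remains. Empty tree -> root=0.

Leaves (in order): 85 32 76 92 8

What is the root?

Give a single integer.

L0: [85, 32, 76, 92, 8]
L1: h(85,32)=(85*31+32)%997=673 h(76,92)=(76*31+92)%997=454 h(8,8)=(8*31+8)%997=256 -> [673, 454, 256]
L2: h(673,454)=(673*31+454)%997=380 h(256,256)=(256*31+256)%997=216 -> [380, 216]
L3: h(380,216)=(380*31+216)%997=32 -> [32]

Answer: 32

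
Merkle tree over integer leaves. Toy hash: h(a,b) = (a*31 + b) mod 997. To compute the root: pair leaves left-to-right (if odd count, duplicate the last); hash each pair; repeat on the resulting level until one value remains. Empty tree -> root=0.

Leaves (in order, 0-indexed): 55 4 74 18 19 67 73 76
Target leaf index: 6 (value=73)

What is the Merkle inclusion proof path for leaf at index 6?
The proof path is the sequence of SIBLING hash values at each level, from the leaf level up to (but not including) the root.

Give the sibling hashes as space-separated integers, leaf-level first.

Answer: 76 656 456

Derivation:
L0 (leaves): [55, 4, 74, 18, 19, 67, 73, 76], target index=6
L1: h(55,4)=(55*31+4)%997=712 [pair 0] h(74,18)=(74*31+18)%997=318 [pair 1] h(19,67)=(19*31+67)%997=656 [pair 2] h(73,76)=(73*31+76)%997=345 [pair 3] -> [712, 318, 656, 345]
  Sibling for proof at L0: 76
L2: h(712,318)=(712*31+318)%997=456 [pair 0] h(656,345)=(656*31+345)%997=741 [pair 1] -> [456, 741]
  Sibling for proof at L1: 656
L3: h(456,741)=(456*31+741)%997=919 [pair 0] -> [919]
  Sibling for proof at L2: 456
Root: 919
Proof path (sibling hashes from leaf to root): [76, 656, 456]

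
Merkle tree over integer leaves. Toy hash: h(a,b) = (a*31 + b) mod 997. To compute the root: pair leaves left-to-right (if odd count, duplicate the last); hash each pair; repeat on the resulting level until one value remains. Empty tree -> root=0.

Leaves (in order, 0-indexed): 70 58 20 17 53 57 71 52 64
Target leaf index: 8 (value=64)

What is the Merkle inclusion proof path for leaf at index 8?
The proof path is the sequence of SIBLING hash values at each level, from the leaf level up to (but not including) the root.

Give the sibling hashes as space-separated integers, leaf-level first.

L0 (leaves): [70, 58, 20, 17, 53, 57, 71, 52, 64], target index=8
L1: h(70,58)=(70*31+58)%997=234 [pair 0] h(20,17)=(20*31+17)%997=637 [pair 1] h(53,57)=(53*31+57)%997=703 [pair 2] h(71,52)=(71*31+52)%997=259 [pair 3] h(64,64)=(64*31+64)%997=54 [pair 4] -> [234, 637, 703, 259, 54]
  Sibling for proof at L0: 64
L2: h(234,637)=(234*31+637)%997=912 [pair 0] h(703,259)=(703*31+259)%997=118 [pair 1] h(54,54)=(54*31+54)%997=731 [pair 2] -> [912, 118, 731]
  Sibling for proof at L1: 54
L3: h(912,118)=(912*31+118)%997=474 [pair 0] h(731,731)=(731*31+731)%997=461 [pair 1] -> [474, 461]
  Sibling for proof at L2: 731
L4: h(474,461)=(474*31+461)%997=200 [pair 0] -> [200]
  Sibling for proof at L3: 474
Root: 200
Proof path (sibling hashes from leaf to root): [64, 54, 731, 474]

Answer: 64 54 731 474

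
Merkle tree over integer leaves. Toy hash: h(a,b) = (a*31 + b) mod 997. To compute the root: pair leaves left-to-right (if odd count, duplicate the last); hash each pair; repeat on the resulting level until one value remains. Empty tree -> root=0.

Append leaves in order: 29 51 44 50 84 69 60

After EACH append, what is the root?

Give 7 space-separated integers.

Answer: 29 950 948 954 935 455 699

Derivation:
After append 29 (leaves=[29]):
  L0: [29]
  root=29
After append 51 (leaves=[29, 51]):
  L0: [29, 51]
  L1: h(29,51)=(29*31+51)%997=950 -> [950]
  root=950
After append 44 (leaves=[29, 51, 44]):
  L0: [29, 51, 44]
  L1: h(29,51)=(29*31+51)%997=950 h(44,44)=(44*31+44)%997=411 -> [950, 411]
  L2: h(950,411)=(950*31+411)%997=948 -> [948]
  root=948
After append 50 (leaves=[29, 51, 44, 50]):
  L0: [29, 51, 44, 50]
  L1: h(29,51)=(29*31+51)%997=950 h(44,50)=(44*31+50)%997=417 -> [950, 417]
  L2: h(950,417)=(950*31+417)%997=954 -> [954]
  root=954
After append 84 (leaves=[29, 51, 44, 50, 84]):
  L0: [29, 51, 44, 50, 84]
  L1: h(29,51)=(29*31+51)%997=950 h(44,50)=(44*31+50)%997=417 h(84,84)=(84*31+84)%997=694 -> [950, 417, 694]
  L2: h(950,417)=(950*31+417)%997=954 h(694,694)=(694*31+694)%997=274 -> [954, 274]
  L3: h(954,274)=(954*31+274)%997=935 -> [935]
  root=935
After append 69 (leaves=[29, 51, 44, 50, 84, 69]):
  L0: [29, 51, 44, 50, 84, 69]
  L1: h(29,51)=(29*31+51)%997=950 h(44,50)=(44*31+50)%997=417 h(84,69)=(84*31+69)%997=679 -> [950, 417, 679]
  L2: h(950,417)=(950*31+417)%997=954 h(679,679)=(679*31+679)%997=791 -> [954, 791]
  L3: h(954,791)=(954*31+791)%997=455 -> [455]
  root=455
After append 60 (leaves=[29, 51, 44, 50, 84, 69, 60]):
  L0: [29, 51, 44, 50, 84, 69, 60]
  L1: h(29,51)=(29*31+51)%997=950 h(44,50)=(44*31+50)%997=417 h(84,69)=(84*31+69)%997=679 h(60,60)=(60*31+60)%997=923 -> [950, 417, 679, 923]
  L2: h(950,417)=(950*31+417)%997=954 h(679,923)=(679*31+923)%997=38 -> [954, 38]
  L3: h(954,38)=(954*31+38)%997=699 -> [699]
  root=699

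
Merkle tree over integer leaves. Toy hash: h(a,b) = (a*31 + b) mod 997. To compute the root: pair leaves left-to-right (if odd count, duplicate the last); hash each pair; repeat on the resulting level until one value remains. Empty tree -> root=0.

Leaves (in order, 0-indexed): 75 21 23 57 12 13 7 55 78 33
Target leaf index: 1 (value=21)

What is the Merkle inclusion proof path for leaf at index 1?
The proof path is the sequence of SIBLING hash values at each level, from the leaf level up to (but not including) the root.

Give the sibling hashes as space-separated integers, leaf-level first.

Answer: 75 770 243 375

Derivation:
L0 (leaves): [75, 21, 23, 57, 12, 13, 7, 55, 78, 33], target index=1
L1: h(75,21)=(75*31+21)%997=352 [pair 0] h(23,57)=(23*31+57)%997=770 [pair 1] h(12,13)=(12*31+13)%997=385 [pair 2] h(7,55)=(7*31+55)%997=272 [pair 3] h(78,33)=(78*31+33)%997=457 [pair 4] -> [352, 770, 385, 272, 457]
  Sibling for proof at L0: 75
L2: h(352,770)=(352*31+770)%997=715 [pair 0] h(385,272)=(385*31+272)%997=243 [pair 1] h(457,457)=(457*31+457)%997=666 [pair 2] -> [715, 243, 666]
  Sibling for proof at L1: 770
L3: h(715,243)=(715*31+243)%997=474 [pair 0] h(666,666)=(666*31+666)%997=375 [pair 1] -> [474, 375]
  Sibling for proof at L2: 243
L4: h(474,375)=(474*31+375)%997=114 [pair 0] -> [114]
  Sibling for proof at L3: 375
Root: 114
Proof path (sibling hashes from leaf to root): [75, 770, 243, 375]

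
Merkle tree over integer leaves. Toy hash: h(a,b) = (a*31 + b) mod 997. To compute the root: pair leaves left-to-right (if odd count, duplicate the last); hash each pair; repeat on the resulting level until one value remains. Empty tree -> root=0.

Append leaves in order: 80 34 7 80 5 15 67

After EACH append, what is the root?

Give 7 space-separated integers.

Answer: 80 520 392 465 592 912 892

Derivation:
After append 80 (leaves=[80]):
  L0: [80]
  root=80
After append 34 (leaves=[80, 34]):
  L0: [80, 34]
  L1: h(80,34)=(80*31+34)%997=520 -> [520]
  root=520
After append 7 (leaves=[80, 34, 7]):
  L0: [80, 34, 7]
  L1: h(80,34)=(80*31+34)%997=520 h(7,7)=(7*31+7)%997=224 -> [520, 224]
  L2: h(520,224)=(520*31+224)%997=392 -> [392]
  root=392
After append 80 (leaves=[80, 34, 7, 80]):
  L0: [80, 34, 7, 80]
  L1: h(80,34)=(80*31+34)%997=520 h(7,80)=(7*31+80)%997=297 -> [520, 297]
  L2: h(520,297)=(520*31+297)%997=465 -> [465]
  root=465
After append 5 (leaves=[80, 34, 7, 80, 5]):
  L0: [80, 34, 7, 80, 5]
  L1: h(80,34)=(80*31+34)%997=520 h(7,80)=(7*31+80)%997=297 h(5,5)=(5*31+5)%997=160 -> [520, 297, 160]
  L2: h(520,297)=(520*31+297)%997=465 h(160,160)=(160*31+160)%997=135 -> [465, 135]
  L3: h(465,135)=(465*31+135)%997=592 -> [592]
  root=592
After append 15 (leaves=[80, 34, 7, 80, 5, 15]):
  L0: [80, 34, 7, 80, 5, 15]
  L1: h(80,34)=(80*31+34)%997=520 h(7,80)=(7*31+80)%997=297 h(5,15)=(5*31+15)%997=170 -> [520, 297, 170]
  L2: h(520,297)=(520*31+297)%997=465 h(170,170)=(170*31+170)%997=455 -> [465, 455]
  L3: h(465,455)=(465*31+455)%997=912 -> [912]
  root=912
After append 67 (leaves=[80, 34, 7, 80, 5, 15, 67]):
  L0: [80, 34, 7, 80, 5, 15, 67]
  L1: h(80,34)=(80*31+34)%997=520 h(7,80)=(7*31+80)%997=297 h(5,15)=(5*31+15)%997=170 h(67,67)=(67*31+67)%997=150 -> [520, 297, 170, 150]
  L2: h(520,297)=(520*31+297)%997=465 h(170,150)=(170*31+150)%997=435 -> [465, 435]
  L3: h(465,435)=(465*31+435)%997=892 -> [892]
  root=892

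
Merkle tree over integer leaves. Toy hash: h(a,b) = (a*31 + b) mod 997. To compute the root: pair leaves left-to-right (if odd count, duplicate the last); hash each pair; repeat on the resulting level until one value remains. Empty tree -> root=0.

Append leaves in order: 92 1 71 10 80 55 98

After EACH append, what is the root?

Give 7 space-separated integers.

Answer: 92 859 985 924 894 94 695

Derivation:
After append 92 (leaves=[92]):
  L0: [92]
  root=92
After append 1 (leaves=[92, 1]):
  L0: [92, 1]
  L1: h(92,1)=(92*31+1)%997=859 -> [859]
  root=859
After append 71 (leaves=[92, 1, 71]):
  L0: [92, 1, 71]
  L1: h(92,1)=(92*31+1)%997=859 h(71,71)=(71*31+71)%997=278 -> [859, 278]
  L2: h(859,278)=(859*31+278)%997=985 -> [985]
  root=985
After append 10 (leaves=[92, 1, 71, 10]):
  L0: [92, 1, 71, 10]
  L1: h(92,1)=(92*31+1)%997=859 h(71,10)=(71*31+10)%997=217 -> [859, 217]
  L2: h(859,217)=(859*31+217)%997=924 -> [924]
  root=924
After append 80 (leaves=[92, 1, 71, 10, 80]):
  L0: [92, 1, 71, 10, 80]
  L1: h(92,1)=(92*31+1)%997=859 h(71,10)=(71*31+10)%997=217 h(80,80)=(80*31+80)%997=566 -> [859, 217, 566]
  L2: h(859,217)=(859*31+217)%997=924 h(566,566)=(566*31+566)%997=166 -> [924, 166]
  L3: h(924,166)=(924*31+166)%997=894 -> [894]
  root=894
After append 55 (leaves=[92, 1, 71, 10, 80, 55]):
  L0: [92, 1, 71, 10, 80, 55]
  L1: h(92,1)=(92*31+1)%997=859 h(71,10)=(71*31+10)%997=217 h(80,55)=(80*31+55)%997=541 -> [859, 217, 541]
  L2: h(859,217)=(859*31+217)%997=924 h(541,541)=(541*31+541)%997=363 -> [924, 363]
  L3: h(924,363)=(924*31+363)%997=94 -> [94]
  root=94
After append 98 (leaves=[92, 1, 71, 10, 80, 55, 98]):
  L0: [92, 1, 71, 10, 80, 55, 98]
  L1: h(92,1)=(92*31+1)%997=859 h(71,10)=(71*31+10)%997=217 h(80,55)=(80*31+55)%997=541 h(98,98)=(98*31+98)%997=145 -> [859, 217, 541, 145]
  L2: h(859,217)=(859*31+217)%997=924 h(541,145)=(541*31+145)%997=964 -> [924, 964]
  L3: h(924,964)=(924*31+964)%997=695 -> [695]
  root=695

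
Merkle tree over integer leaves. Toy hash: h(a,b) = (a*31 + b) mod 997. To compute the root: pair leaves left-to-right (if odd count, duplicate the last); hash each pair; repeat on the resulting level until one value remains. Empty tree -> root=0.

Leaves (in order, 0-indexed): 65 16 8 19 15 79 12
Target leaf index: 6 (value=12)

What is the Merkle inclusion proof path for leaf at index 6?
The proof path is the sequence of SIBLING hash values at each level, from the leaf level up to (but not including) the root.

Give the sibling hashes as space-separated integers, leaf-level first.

L0 (leaves): [65, 16, 8, 19, 15, 79, 12], target index=6
L1: h(65,16)=(65*31+16)%997=37 [pair 0] h(8,19)=(8*31+19)%997=267 [pair 1] h(15,79)=(15*31+79)%997=544 [pair 2] h(12,12)=(12*31+12)%997=384 [pair 3] -> [37, 267, 544, 384]
  Sibling for proof at L0: 12
L2: h(37,267)=(37*31+267)%997=417 [pair 0] h(544,384)=(544*31+384)%997=299 [pair 1] -> [417, 299]
  Sibling for proof at L1: 544
L3: h(417,299)=(417*31+299)%997=265 [pair 0] -> [265]
  Sibling for proof at L2: 417
Root: 265
Proof path (sibling hashes from leaf to root): [12, 544, 417]

Answer: 12 544 417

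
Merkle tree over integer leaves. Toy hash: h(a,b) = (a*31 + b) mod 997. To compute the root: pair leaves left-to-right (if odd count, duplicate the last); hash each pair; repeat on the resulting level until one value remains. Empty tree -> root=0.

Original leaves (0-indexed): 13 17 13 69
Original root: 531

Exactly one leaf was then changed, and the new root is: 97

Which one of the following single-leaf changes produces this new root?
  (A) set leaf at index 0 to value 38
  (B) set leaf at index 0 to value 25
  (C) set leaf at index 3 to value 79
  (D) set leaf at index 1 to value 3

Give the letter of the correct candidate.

Original leaves: [13, 17, 13, 69]
Target new root: 97
Try each candidate change and compute the resulting root:
Candidate A: set leaf[0] = 38 -> leaves = [38, 17, 13, 69]
  L0: [38, 17, 13, 69]
  L1: h(38,17)=(38*31+17)%997=198 h(13,69)=(13*31+69)%997=472 -> [198, 472]
  L2: h(198,472)=(198*31+472)%997=628 -> [628]
  root = 628 != target 97
Candidate B: set leaf[0] = 25 -> leaves = [25, 17, 13, 69]
  L0: [25, 17, 13, 69]
  L1: h(25,17)=(25*31+17)%997=792 h(13,69)=(13*31+69)%997=472 -> [792, 472]
  L2: h(792,472)=(792*31+472)%997=99 -> [99]
  root = 99 != target 97
Candidate C: set leaf[3] = 79 -> leaves = [13, 17, 13, 79]
  L0: [13, 17, 13, 79]
  L1: h(13,17)=(13*31+17)%997=420 h(13,79)=(13*31+79)%997=482 -> [420, 482]
  L2: h(420,482)=(420*31+482)%997=541 -> [541]
  root = 541 != target 97
Candidate D: set leaf[1] = 3 -> leaves = [13, 3, 13, 69]
  L0: [13, 3, 13, 69]
  L1: h(13,3)=(13*31+3)%997=406 h(13,69)=(13*31+69)%997=472 -> [406, 472]
  L2: h(406,472)=(406*31+472)%997=97 -> [97]
  root = 97 == target 97  ** MATCH **
Candidate D produces the target root.

Answer: D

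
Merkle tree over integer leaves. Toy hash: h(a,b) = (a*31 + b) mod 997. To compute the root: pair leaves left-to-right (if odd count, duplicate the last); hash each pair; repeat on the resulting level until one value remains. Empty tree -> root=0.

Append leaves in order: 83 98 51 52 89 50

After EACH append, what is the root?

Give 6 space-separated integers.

After append 83 (leaves=[83]):
  L0: [83]
  root=83
After append 98 (leaves=[83, 98]):
  L0: [83, 98]
  L1: h(83,98)=(83*31+98)%997=677 -> [677]
  root=677
After append 51 (leaves=[83, 98, 51]):
  L0: [83, 98, 51]
  L1: h(83,98)=(83*31+98)%997=677 h(51,51)=(51*31+51)%997=635 -> [677, 635]
  L2: h(677,635)=(677*31+635)%997=685 -> [685]
  root=685
After append 52 (leaves=[83, 98, 51, 52]):
  L0: [83, 98, 51, 52]
  L1: h(83,98)=(83*31+98)%997=677 h(51,52)=(51*31+52)%997=636 -> [677, 636]
  L2: h(677,636)=(677*31+636)%997=686 -> [686]
  root=686
After append 89 (leaves=[83, 98, 51, 52, 89]):
  L0: [83, 98, 51, 52, 89]
  L1: h(83,98)=(83*31+98)%997=677 h(51,52)=(51*31+52)%997=636 h(89,89)=(89*31+89)%997=854 -> [677, 636, 854]
  L2: h(677,636)=(677*31+636)%997=686 h(854,854)=(854*31+854)%997=409 -> [686, 409]
  L3: h(686,409)=(686*31+409)%997=738 -> [738]
  root=738
After append 50 (leaves=[83, 98, 51, 52, 89, 50]):
  L0: [83, 98, 51, 52, 89, 50]
  L1: h(83,98)=(83*31+98)%997=677 h(51,52)=(51*31+52)%997=636 h(89,50)=(89*31+50)%997=815 -> [677, 636, 815]
  L2: h(677,636)=(677*31+636)%997=686 h(815,815)=(815*31+815)%997=158 -> [686, 158]
  L3: h(686,158)=(686*31+158)%997=487 -> [487]
  root=487

Answer: 83 677 685 686 738 487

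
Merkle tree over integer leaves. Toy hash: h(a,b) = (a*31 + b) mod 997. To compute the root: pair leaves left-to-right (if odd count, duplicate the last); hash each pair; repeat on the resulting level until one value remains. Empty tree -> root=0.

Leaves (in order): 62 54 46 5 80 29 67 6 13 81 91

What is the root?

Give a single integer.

L0: [62, 54, 46, 5, 80, 29, 67, 6, 13, 81, 91]
L1: h(62,54)=(62*31+54)%997=979 h(46,5)=(46*31+5)%997=434 h(80,29)=(80*31+29)%997=515 h(67,6)=(67*31+6)%997=89 h(13,81)=(13*31+81)%997=484 h(91,91)=(91*31+91)%997=918 -> [979, 434, 515, 89, 484, 918]
L2: h(979,434)=(979*31+434)%997=873 h(515,89)=(515*31+89)%997=102 h(484,918)=(484*31+918)%997=967 -> [873, 102, 967]
L3: h(873,102)=(873*31+102)%997=246 h(967,967)=(967*31+967)%997=37 -> [246, 37]
L4: h(246,37)=(246*31+37)%997=684 -> [684]

Answer: 684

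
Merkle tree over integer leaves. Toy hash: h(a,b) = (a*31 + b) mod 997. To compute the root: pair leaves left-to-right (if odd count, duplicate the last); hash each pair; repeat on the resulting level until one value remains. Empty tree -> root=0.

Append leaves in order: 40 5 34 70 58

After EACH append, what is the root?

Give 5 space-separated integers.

After append 40 (leaves=[40]):
  L0: [40]
  root=40
After append 5 (leaves=[40, 5]):
  L0: [40, 5]
  L1: h(40,5)=(40*31+5)%997=248 -> [248]
  root=248
After append 34 (leaves=[40, 5, 34]):
  L0: [40, 5, 34]
  L1: h(40,5)=(40*31+5)%997=248 h(34,34)=(34*31+34)%997=91 -> [248, 91]
  L2: h(248,91)=(248*31+91)%997=800 -> [800]
  root=800
After append 70 (leaves=[40, 5, 34, 70]):
  L0: [40, 5, 34, 70]
  L1: h(40,5)=(40*31+5)%997=248 h(34,70)=(34*31+70)%997=127 -> [248, 127]
  L2: h(248,127)=(248*31+127)%997=836 -> [836]
  root=836
After append 58 (leaves=[40, 5, 34, 70, 58]):
  L0: [40, 5, 34, 70, 58]
  L1: h(40,5)=(40*31+5)%997=248 h(34,70)=(34*31+70)%997=127 h(58,58)=(58*31+58)%997=859 -> [248, 127, 859]
  L2: h(248,127)=(248*31+127)%997=836 h(859,859)=(859*31+859)%997=569 -> [836, 569]
  L3: h(836,569)=(836*31+569)%997=563 -> [563]
  root=563

Answer: 40 248 800 836 563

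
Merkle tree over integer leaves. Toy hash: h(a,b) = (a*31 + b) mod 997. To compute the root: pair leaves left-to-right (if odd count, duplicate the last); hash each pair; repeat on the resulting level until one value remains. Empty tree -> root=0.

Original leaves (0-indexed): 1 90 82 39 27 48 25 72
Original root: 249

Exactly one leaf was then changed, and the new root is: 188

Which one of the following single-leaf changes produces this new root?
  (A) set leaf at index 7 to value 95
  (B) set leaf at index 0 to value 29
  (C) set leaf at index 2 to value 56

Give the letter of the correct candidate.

Answer: C

Derivation:
Original leaves: [1, 90, 82, 39, 27, 48, 25, 72]
Target new root: 188
Try each candidate change and compute the resulting root:
Candidate A: set leaf[7] = 95 -> leaves = [1, 90, 82, 39, 27, 48, 25, 95]
  L0: [1, 90, 82, 39, 27, 48, 25, 95]
  L1: h(1,90)=(1*31+90)%997=121 h(82,39)=(82*31+39)%997=587 h(27,48)=(27*31+48)%997=885 h(25,95)=(25*31+95)%997=870 -> [121, 587, 885, 870]
  L2: h(121,587)=(121*31+587)%997=350 h(885,870)=(885*31+870)%997=389 -> [350, 389]
  L3: h(350,389)=(350*31+389)%997=272 -> [272]
  root = 272 != target 188
Candidate B: set leaf[0] = 29 -> leaves = [29, 90, 82, 39, 27, 48, 25, 72]
  L0: [29, 90, 82, 39, 27, 48, 25, 72]
  L1: h(29,90)=(29*31+90)%997=989 h(82,39)=(82*31+39)%997=587 h(27,48)=(27*31+48)%997=885 h(25,72)=(25*31+72)%997=847 -> [989, 587, 885, 847]
  L2: h(989,587)=(989*31+587)%997=339 h(885,847)=(885*31+847)%997=366 -> [339, 366]
  L3: h(339,366)=(339*31+366)%997=905 -> [905]
  root = 905 != target 188
Candidate C: set leaf[2] = 56 -> leaves = [1, 90, 56, 39, 27, 48, 25, 72]
  L0: [1, 90, 56, 39, 27, 48, 25, 72]
  L1: h(1,90)=(1*31+90)%997=121 h(56,39)=(56*31+39)%997=778 h(27,48)=(27*31+48)%997=885 h(25,72)=(25*31+72)%997=847 -> [121, 778, 885, 847]
  L2: h(121,778)=(121*31+778)%997=541 h(885,847)=(885*31+847)%997=366 -> [541, 366]
  L3: h(541,366)=(541*31+366)%997=188 -> [188]
  root = 188 == target 188  ** MATCH **
Candidate C produces the target root.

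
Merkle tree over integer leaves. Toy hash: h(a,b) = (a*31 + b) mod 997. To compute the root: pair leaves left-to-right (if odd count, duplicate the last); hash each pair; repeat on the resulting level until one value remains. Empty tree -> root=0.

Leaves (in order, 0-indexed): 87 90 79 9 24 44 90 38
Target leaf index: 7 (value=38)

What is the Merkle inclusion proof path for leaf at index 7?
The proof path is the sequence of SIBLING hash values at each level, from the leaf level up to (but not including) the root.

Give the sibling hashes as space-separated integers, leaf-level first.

Answer: 90 788 122

Derivation:
L0 (leaves): [87, 90, 79, 9, 24, 44, 90, 38], target index=7
L1: h(87,90)=(87*31+90)%997=793 [pair 0] h(79,9)=(79*31+9)%997=464 [pair 1] h(24,44)=(24*31+44)%997=788 [pair 2] h(90,38)=(90*31+38)%997=834 [pair 3] -> [793, 464, 788, 834]
  Sibling for proof at L0: 90
L2: h(793,464)=(793*31+464)%997=122 [pair 0] h(788,834)=(788*31+834)%997=337 [pair 1] -> [122, 337]
  Sibling for proof at L1: 788
L3: h(122,337)=(122*31+337)%997=131 [pair 0] -> [131]
  Sibling for proof at L2: 122
Root: 131
Proof path (sibling hashes from leaf to root): [90, 788, 122]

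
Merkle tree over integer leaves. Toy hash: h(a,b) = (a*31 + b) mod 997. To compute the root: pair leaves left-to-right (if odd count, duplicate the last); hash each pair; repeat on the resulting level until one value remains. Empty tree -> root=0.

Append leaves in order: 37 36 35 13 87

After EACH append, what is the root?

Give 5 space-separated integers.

After append 37 (leaves=[37]):
  L0: [37]
  root=37
After append 36 (leaves=[37, 36]):
  L0: [37, 36]
  L1: h(37,36)=(37*31+36)%997=186 -> [186]
  root=186
After append 35 (leaves=[37, 36, 35]):
  L0: [37, 36, 35]
  L1: h(37,36)=(37*31+36)%997=186 h(35,35)=(35*31+35)%997=123 -> [186, 123]
  L2: h(186,123)=(186*31+123)%997=904 -> [904]
  root=904
After append 13 (leaves=[37, 36, 35, 13]):
  L0: [37, 36, 35, 13]
  L1: h(37,36)=(37*31+36)%997=186 h(35,13)=(35*31+13)%997=101 -> [186, 101]
  L2: h(186,101)=(186*31+101)%997=882 -> [882]
  root=882
After append 87 (leaves=[37, 36, 35, 13, 87]):
  L0: [37, 36, 35, 13, 87]
  L1: h(37,36)=(37*31+36)%997=186 h(35,13)=(35*31+13)%997=101 h(87,87)=(87*31+87)%997=790 -> [186, 101, 790]
  L2: h(186,101)=(186*31+101)%997=882 h(790,790)=(790*31+790)%997=355 -> [882, 355]
  L3: h(882,355)=(882*31+355)%997=778 -> [778]
  root=778

Answer: 37 186 904 882 778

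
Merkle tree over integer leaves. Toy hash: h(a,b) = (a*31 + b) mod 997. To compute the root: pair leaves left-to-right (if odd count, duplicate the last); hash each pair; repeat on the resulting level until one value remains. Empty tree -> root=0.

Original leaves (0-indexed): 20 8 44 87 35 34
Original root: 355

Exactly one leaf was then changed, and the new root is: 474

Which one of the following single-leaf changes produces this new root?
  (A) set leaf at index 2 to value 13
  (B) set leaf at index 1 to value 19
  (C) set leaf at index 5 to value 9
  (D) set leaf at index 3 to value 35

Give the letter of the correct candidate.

Original leaves: [20, 8, 44, 87, 35, 34]
Target new root: 474
Try each candidate change and compute the resulting root:
Candidate A: set leaf[2] = 13 -> leaves = [20, 8, 13, 87, 35, 34]
  L0: [20, 8, 13, 87, 35, 34]
  L1: h(20,8)=(20*31+8)%997=628 h(13,87)=(13*31+87)%997=490 h(35,34)=(35*31+34)%997=122 -> [628, 490, 122]
  L2: h(628,490)=(628*31+490)%997=18 h(122,122)=(122*31+122)%997=913 -> [18, 913]
  L3: h(18,913)=(18*31+913)%997=474 -> [474]
  root = 474 == target 474  ** MATCH **
Candidate B: set leaf[1] = 19 -> leaves = [20, 19, 44, 87, 35, 34]
  L0: [20, 19, 44, 87, 35, 34]
  L1: h(20,19)=(20*31+19)%997=639 h(44,87)=(44*31+87)%997=454 h(35,34)=(35*31+34)%997=122 -> [639, 454, 122]
  L2: h(639,454)=(639*31+454)%997=323 h(122,122)=(122*31+122)%997=913 -> [323, 913]
  L3: h(323,913)=(323*31+913)%997=956 -> [956]
  root = 956 != target 474
Candidate C: set leaf[5] = 9 -> leaves = [20, 8, 44, 87, 35, 9]
  L0: [20, 8, 44, 87, 35, 9]
  L1: h(20,8)=(20*31+8)%997=628 h(44,87)=(44*31+87)%997=454 h(35,9)=(35*31+9)%997=97 -> [628, 454, 97]
  L2: h(628,454)=(628*31+454)%997=979 h(97,97)=(97*31+97)%997=113 -> [979, 113]
  L3: h(979,113)=(979*31+113)%997=552 -> [552]
  root = 552 != target 474
Candidate D: set leaf[3] = 35 -> leaves = [20, 8, 44, 35, 35, 34]
  L0: [20, 8, 44, 35, 35, 34]
  L1: h(20,8)=(20*31+8)%997=628 h(44,35)=(44*31+35)%997=402 h(35,34)=(35*31+34)%997=122 -> [628, 402, 122]
  L2: h(628,402)=(628*31+402)%997=927 h(122,122)=(122*31+122)%997=913 -> [927, 913]
  L3: h(927,913)=(927*31+913)%997=737 -> [737]
  root = 737 != target 474
Candidate A produces the target root.

Answer: A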